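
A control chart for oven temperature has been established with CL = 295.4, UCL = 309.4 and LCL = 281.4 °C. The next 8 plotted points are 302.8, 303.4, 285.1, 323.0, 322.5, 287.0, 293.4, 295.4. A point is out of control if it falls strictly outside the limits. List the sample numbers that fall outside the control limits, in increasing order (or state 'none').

4, 5

Compare each point to [281.4, 309.4]: sample 4 = 323.0 > UCL; sample 5 = 322.5 > UCL.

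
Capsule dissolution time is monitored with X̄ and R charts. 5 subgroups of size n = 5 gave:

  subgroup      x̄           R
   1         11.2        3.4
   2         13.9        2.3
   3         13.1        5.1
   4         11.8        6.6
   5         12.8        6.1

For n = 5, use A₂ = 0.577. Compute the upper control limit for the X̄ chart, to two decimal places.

15.27

X̄̄ = (11.2 + 13.9 + 13.1 + 11.8 + 12.8) / 5 = 62.8000 / 5 = 12.5600
R̄ = (3.4 + 2.3 + 5.1 + 6.6 + 6.1) / 5 = 23.5000 / 5 = 4.7000
UCL = X̄̄ + A₂·R̄ = 12.5600 + 0.577 × 4.7000 = 15.2719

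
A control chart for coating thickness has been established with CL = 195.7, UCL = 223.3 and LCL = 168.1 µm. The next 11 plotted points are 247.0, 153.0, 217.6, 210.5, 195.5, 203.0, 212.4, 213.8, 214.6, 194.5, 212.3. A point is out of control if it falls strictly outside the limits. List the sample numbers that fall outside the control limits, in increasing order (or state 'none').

Compare each point to [168.1, 223.3]: sample 1 = 247.0 > UCL; sample 2 = 153.0 < LCL.

1, 2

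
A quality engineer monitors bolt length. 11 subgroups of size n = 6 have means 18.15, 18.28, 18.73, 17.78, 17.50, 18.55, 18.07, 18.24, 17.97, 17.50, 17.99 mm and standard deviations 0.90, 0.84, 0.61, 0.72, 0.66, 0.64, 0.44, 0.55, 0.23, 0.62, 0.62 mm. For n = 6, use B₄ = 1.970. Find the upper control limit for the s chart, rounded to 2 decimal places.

1.22

s̄ = (0.90 + 0.84 + 0.61 + 0.72 + 0.66 + 0.64 + 0.44 + 0.55 + 0.23 + 0.62 + 0.62) / 11 = 0.6209
UCL_s = B₄·s̄ = 1.970 × 0.6209 = 1.2232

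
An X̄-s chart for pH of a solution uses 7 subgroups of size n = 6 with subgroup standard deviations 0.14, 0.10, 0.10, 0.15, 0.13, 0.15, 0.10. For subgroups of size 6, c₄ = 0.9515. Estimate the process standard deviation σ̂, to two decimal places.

0.13

s̄ = (0.14 + 0.10 + 0.10 + 0.15 + 0.13 + 0.15 + 0.10) / 7 = 0.1243
σ̂ = s̄ / c₄ = 0.1243 / 0.9515 = 0.1306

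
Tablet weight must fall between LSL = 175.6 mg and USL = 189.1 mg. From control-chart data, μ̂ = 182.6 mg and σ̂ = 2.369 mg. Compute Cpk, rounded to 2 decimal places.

Cpu = (USL − μ̂) / (3σ̂) = (189.1 − 182.6) / (3 × 2.369) = 0.9146; Cpl = (μ̂ − LSL) / (3σ̂) = (182.6 − 175.6) / (3 × 2.369) = 0.9849; Cpk = min(Cpu, Cpl) = 0.9146

0.91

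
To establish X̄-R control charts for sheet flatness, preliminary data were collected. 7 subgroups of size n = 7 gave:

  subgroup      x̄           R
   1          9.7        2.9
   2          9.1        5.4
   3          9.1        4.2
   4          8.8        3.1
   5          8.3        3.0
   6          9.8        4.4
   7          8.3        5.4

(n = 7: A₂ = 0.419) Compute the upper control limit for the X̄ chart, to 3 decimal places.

X̄̄ = (9.7 + 9.1 + 9.1 + 8.8 + 8.3 + 9.8 + 8.3) / 7 = 63.1000 / 7 = 9.0143
R̄ = (2.9 + 5.4 + 4.2 + 3.1 + 3.0 + 4.4 + 5.4) / 7 = 28.4000 / 7 = 4.0571
UCL = X̄̄ + A₂·R̄ = 9.0143 + 0.419 × 4.0571 = 10.7142

10.714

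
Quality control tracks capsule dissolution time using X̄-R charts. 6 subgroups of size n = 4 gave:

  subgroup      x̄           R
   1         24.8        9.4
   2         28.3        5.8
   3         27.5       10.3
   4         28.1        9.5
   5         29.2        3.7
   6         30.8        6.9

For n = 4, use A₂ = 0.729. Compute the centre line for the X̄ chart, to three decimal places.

28.117

X̄̄ = (24.8 + 28.3 + 27.5 + 28.1 + 29.2 + 30.8) / 6 = 168.7000 / 6 = 28.1167
CL = X̄̄ = 28.1167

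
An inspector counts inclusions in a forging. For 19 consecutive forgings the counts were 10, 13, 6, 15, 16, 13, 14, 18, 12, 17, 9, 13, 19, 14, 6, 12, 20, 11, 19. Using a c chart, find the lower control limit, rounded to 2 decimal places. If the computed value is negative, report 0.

2.49

c̄ = (10 + 13 + 6 + 15 + 16 + 13 + 14 + 18 + 12 + 17 + 9 + 13 + 19 + 14 + 6 + 12 + 20 + 11 + 19) / 19 = 257 / 19 = 13.5263
LCL = c̄ − 3√c̄ = 13.5263 − 3 × 3.6778 = 2.4929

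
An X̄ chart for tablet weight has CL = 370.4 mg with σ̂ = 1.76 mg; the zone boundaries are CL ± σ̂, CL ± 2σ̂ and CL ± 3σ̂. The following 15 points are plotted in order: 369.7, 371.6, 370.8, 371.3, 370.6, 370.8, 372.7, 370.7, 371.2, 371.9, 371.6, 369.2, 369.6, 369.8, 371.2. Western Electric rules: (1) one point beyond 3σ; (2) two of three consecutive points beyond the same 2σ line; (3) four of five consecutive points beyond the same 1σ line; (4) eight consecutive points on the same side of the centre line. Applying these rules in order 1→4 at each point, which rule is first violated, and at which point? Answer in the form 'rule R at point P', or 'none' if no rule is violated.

rule 4 at point 9

Zone of each point (C = within 1σ̂, B = 1σ̂–2σ̂, A = 2σ̂–3σ̂, * = beyond 3σ̂; sign = side of CL): 1:-C, 2:+C, 3:+C, 4:+C, 5:+C, 6:+C, 7:+B, 8:+C, 9:+C, 10:+C, 11:+C, 12:-C, 13:-C, 14:-C, 15:+C
Rule 4 (eight consecutive points on the same side of the centre line) is satisfied at point 9.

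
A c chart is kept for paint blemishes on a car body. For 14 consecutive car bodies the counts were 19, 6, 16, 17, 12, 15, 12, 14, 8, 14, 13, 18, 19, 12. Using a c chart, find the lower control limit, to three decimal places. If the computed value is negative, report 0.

c̄ = (19 + 6 + 16 + 17 + 12 + 15 + 12 + 14 + 8 + 14 + 13 + 18 + 19 + 12) / 14 = 195 / 14 = 13.9286
LCL = c̄ − 3√c̄ = 13.9286 − 3 × 3.7321 = 2.7323

2.732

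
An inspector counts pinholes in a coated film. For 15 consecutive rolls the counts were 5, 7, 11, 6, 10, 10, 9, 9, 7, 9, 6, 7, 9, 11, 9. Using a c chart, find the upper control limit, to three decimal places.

16.994

c̄ = (5 + 7 + 11 + 6 + 10 + 10 + 9 + 9 + 7 + 9 + 6 + 7 + 9 + 11 + 9) / 15 = 125 / 15 = 8.3333
UCL = c̄ + 3√c̄ = 8.3333 + 3 × √8.3333 = 8.3333 + 3 × 2.8868 = 16.9936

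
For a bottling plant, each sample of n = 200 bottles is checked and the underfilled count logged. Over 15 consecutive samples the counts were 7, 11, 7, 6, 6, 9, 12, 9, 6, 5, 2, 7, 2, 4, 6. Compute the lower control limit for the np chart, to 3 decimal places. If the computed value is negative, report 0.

p̄ = Σdᵢ / (k·n) = 99 / (15 × 200) = 0.03300
LCL = np̄ − 3·√(np̄(1−p̄)) = 6.6000 − 3 × 2.5263 = -0.9789 → 0 (negative, so LCL = 0)

0.000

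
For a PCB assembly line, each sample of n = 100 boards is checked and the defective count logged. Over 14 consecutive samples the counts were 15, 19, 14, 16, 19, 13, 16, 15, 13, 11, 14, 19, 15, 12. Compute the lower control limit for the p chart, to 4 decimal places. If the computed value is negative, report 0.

p̄ = Σdᵢ / (k·n) = 211 / (14 × 100) = 0.15071
LCL = p̄ − 3·√(p̄(1−p̄)/n) = 0.15071 − 3 × 0.03578 = 0.04338

0.0434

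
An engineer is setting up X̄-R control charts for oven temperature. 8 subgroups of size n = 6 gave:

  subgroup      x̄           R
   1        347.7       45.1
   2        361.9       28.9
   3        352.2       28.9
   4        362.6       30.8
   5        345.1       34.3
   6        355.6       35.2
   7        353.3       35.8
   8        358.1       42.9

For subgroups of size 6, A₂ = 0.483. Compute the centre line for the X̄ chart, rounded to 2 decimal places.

354.56

X̄̄ = (347.7 + 361.9 + 352.2 + 362.6 + 345.1 + 355.6 + 353.3 + 358.1) / 8 = 2836.5000 / 8 = 354.5625
CL = X̄̄ = 354.5625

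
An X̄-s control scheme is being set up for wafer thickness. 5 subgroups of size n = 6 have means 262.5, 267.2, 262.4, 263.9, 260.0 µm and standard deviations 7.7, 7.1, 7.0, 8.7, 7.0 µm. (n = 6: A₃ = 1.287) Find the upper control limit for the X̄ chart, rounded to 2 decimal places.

X̄̄ = (262.5 + 267.2 + 262.4 + 263.9 + 260.0) / 5 = 263.2000
s̄ = (7.7 + 7.1 + 7.0 + 8.7 + 7.0) / 5 = 7.5000
UCL = X̄̄ + A₃·s̄ = 263.2000 + 1.287 × 7.5000 = 272.8525

272.85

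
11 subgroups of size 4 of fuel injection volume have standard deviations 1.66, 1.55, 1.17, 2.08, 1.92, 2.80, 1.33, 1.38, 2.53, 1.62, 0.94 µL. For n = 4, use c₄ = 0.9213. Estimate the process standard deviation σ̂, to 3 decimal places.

1.873

s̄ = (1.66 + 1.55 + 1.17 + 2.08 + 1.92 + 2.80 + 1.33 + 1.38 + 2.53 + 1.62 + 0.94) / 11 = 1.7255
σ̂ = s̄ / c₄ = 1.7255 / 0.9213 = 1.8728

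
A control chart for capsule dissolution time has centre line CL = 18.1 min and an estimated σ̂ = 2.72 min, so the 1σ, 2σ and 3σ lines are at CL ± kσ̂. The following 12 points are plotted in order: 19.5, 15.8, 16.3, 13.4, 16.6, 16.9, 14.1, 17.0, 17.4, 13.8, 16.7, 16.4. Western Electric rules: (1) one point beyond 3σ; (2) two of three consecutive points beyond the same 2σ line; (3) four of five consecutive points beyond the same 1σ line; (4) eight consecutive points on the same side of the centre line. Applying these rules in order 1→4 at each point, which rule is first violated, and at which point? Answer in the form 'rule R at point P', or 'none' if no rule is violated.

Zone of each point (C = within 1σ̂, B = 1σ̂–2σ̂, A = 2σ̂–3σ̂, * = beyond 3σ̂; sign = side of CL): 1:+C, 2:-C, 3:-C, 4:-B, 5:-C, 6:-C, 7:-B, 8:-C, 9:-C, 10:-B, 11:-C, 12:-C
Rule 4 (eight consecutive points on the same side of the centre line) is satisfied at point 9.

rule 4 at point 9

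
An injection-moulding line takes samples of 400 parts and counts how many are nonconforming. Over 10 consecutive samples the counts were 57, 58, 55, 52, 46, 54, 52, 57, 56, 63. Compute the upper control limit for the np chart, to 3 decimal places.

p̄ = Σdᵢ / (k·n) = 550 / (10 × 400) = 0.13750
UCL = np̄ + 3·√(np̄(1−p̄)) = 55.0000 + 3 × √(55.0000×0.86250) = 55.0000 + 3 × 6.8875 = 75.6625

75.662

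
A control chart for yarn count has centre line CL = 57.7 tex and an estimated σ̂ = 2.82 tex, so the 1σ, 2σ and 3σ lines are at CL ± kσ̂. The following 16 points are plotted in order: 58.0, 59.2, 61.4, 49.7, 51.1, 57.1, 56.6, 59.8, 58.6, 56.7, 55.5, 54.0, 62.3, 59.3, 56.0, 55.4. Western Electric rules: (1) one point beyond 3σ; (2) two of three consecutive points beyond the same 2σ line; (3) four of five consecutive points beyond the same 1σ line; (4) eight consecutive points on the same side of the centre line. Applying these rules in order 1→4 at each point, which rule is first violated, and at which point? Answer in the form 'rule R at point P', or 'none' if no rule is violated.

Zone of each point (C = within 1σ̂, B = 1σ̂–2σ̂, A = 2σ̂–3σ̂, * = beyond 3σ̂; sign = side of CL): 1:+C, 2:+C, 3:+B, 4:-A, 5:-A, 6:-C, 7:-C, 8:+C, 9:+C, 10:-C, 11:-C, 12:-B, 13:+B, 14:+C, 15:-C, 16:-C
Rule 2 (two of three consecutive points beyond the same 2σ limit) is satisfied at point 5.

rule 2 at point 5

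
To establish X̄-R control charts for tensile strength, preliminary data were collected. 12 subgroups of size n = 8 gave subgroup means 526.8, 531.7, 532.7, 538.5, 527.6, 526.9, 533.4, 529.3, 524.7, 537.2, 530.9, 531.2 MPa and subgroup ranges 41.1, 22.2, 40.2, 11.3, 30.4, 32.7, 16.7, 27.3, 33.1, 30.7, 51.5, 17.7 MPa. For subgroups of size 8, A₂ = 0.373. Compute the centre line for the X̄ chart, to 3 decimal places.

X̄̄ = (526.8 + 531.7 + 532.7 + 538.5 + 527.6 + 526.9 + 533.4 + 529.3 + 524.7 + 537.2 + 530.9 + 531.2) / 12 = 6370.9000 / 12 = 530.9083
CL = X̄̄ = 530.9083

530.908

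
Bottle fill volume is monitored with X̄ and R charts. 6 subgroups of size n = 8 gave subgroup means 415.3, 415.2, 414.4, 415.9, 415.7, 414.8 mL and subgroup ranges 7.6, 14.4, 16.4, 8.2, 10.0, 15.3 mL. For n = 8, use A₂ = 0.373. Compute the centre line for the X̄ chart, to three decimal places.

415.217

X̄̄ = (415.3 + 415.2 + 414.4 + 415.9 + 415.7 + 414.8) / 6 = 2491.3000 / 6 = 415.2167
CL = X̄̄ = 415.2167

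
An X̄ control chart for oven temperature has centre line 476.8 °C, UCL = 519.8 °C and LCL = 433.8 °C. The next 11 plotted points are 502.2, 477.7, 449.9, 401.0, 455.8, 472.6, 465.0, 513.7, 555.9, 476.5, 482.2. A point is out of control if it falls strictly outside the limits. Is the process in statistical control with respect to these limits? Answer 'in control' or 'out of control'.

Compare each point to [433.8, 519.8]: sample 4 = 401.0 < LCL; sample 9 = 555.9 > UCL.

out of control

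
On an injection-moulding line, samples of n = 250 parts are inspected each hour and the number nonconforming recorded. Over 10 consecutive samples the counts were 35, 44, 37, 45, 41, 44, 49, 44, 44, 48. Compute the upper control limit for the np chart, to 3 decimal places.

61.017

p̄ = Σdᵢ / (k·n) = 431 / (10 × 250) = 0.17240
UCL = np̄ + 3·√(np̄(1−p̄)) = 43.1000 + 3 × √(43.1000×0.82760) = 43.1000 + 3 × 5.9724 = 61.0172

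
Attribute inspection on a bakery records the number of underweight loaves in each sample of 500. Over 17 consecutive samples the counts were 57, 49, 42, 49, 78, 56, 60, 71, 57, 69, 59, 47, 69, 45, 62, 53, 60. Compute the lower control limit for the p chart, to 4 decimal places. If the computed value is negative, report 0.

p̄ = Σdᵢ / (k·n) = 983 / (17 × 500) = 0.11565
LCL = p̄ − 3·√(p̄(1−p̄)/n) = 0.11565 − 3 × 0.01430 = 0.07274

0.0727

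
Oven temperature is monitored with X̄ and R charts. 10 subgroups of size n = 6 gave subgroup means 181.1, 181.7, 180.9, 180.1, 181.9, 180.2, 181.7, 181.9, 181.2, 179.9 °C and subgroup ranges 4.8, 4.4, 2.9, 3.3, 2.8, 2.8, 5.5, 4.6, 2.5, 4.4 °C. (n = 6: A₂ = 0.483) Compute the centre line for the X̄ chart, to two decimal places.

181.06

X̄̄ = (181.1 + 181.7 + 180.9 + 180.1 + 181.9 + 180.2 + 181.7 + 181.9 + 181.2 + 179.9) / 10 = 1810.6000 / 10 = 181.0600
CL = X̄̄ = 181.0600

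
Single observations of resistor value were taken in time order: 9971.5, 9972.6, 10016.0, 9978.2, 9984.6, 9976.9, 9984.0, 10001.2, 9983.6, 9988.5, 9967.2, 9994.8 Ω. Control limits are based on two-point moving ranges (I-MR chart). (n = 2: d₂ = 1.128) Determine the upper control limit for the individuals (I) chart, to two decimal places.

10031.37

X̄ = (9971.5 + 9972.6 + 10016.0 + 9978.2 + 9984.6 + 9976.9 + 9984.0 + 10001.2 + 9983.6 + 9988.5 + 9967.2 + 9994.8) / 12 = 9984.9250
Moving ranges: 1.1, 43.4, 37.8, 6.4, 7.7, 7.1, 17.2, 17.6, 4.9, 21.3, 27.6; M̄R̄ = 192.1000 / 11 = 17.4636
UCL = X̄ + 3·M̄R̄/d₂ = 9984.9250 + 3 × 17.4636 / 1.128 = 10031.3708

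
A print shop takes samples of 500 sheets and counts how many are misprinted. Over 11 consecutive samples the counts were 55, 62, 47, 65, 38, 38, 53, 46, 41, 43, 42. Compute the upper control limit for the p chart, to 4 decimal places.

0.1360

p̄ = Σdᵢ / (k·n) = 530 / (11 × 500) = 0.09636
UCL = p̄ + 3·√(p̄(1−p̄)/n) = 0.09636 + 3 × √(0.09636×0.90364/500) = 0.09636 + 3 × 0.01320 = 0.13595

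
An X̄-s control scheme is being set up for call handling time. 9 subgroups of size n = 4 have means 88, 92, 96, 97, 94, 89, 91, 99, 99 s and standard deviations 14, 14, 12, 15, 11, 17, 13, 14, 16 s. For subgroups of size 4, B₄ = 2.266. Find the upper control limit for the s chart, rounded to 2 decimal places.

31.72

s̄ = (14 + 14 + 12 + 15 + 11 + 17 + 13 + 14 + 16) / 9 = 14.0000
UCL_s = B₄·s̄ = 2.266 × 14.0000 = 31.7240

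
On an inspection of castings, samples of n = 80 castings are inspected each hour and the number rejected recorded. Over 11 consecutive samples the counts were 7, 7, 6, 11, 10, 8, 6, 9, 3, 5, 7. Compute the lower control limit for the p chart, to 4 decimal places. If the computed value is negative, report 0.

p̄ = Σdᵢ / (k·n) = 79 / (11 × 80) = 0.08977
LCL = p̄ − 3·√(p̄(1−p̄)/n) = 0.08977 − 3 × 0.03196 = -0.00611 → 0 (negative, so LCL = 0)

0.0000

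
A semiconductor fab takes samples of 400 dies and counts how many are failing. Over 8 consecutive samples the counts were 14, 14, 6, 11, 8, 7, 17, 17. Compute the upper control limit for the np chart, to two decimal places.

21.88

p̄ = Σdᵢ / (k·n) = 94 / (8 × 400) = 0.02937
UCL = np̄ + 3·√(np̄(1−p̄)) = 11.7500 + 3 × √(11.7500×0.97062) = 11.7500 + 3 × 3.3771 = 21.8813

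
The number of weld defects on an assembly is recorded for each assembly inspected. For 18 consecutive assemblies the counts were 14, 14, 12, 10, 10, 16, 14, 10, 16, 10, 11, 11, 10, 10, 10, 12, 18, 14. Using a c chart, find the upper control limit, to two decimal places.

22.87

c̄ = (14 + 14 + 12 + 10 + 10 + 16 + 14 + 10 + 16 + 10 + 11 + 11 + 10 + 10 + 10 + 12 + 18 + 14) / 18 = 222 / 18 = 12.3333
UCL = c̄ + 3√c̄ = 12.3333 + 3 × √12.3333 = 12.3333 + 3 × 3.5119 = 22.8690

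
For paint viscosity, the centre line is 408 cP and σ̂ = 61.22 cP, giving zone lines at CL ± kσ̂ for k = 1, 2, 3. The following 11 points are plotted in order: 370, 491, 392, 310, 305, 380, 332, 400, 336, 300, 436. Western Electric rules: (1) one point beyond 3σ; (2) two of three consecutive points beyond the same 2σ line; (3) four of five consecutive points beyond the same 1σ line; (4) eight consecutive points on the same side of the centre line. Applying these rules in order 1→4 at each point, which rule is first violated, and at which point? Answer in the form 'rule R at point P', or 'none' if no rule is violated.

rule 4 at point 10

Zone of each point (C = within 1σ̂, B = 1σ̂–2σ̂, A = 2σ̂–3σ̂, * = beyond 3σ̂; sign = side of CL): 1:-C, 2:+B, 3:-C, 4:-B, 5:-B, 6:-C, 7:-B, 8:-C, 9:-B, 10:-B, 11:+C
Rule 4 (eight consecutive points on the same side of the centre line) is satisfied at point 10.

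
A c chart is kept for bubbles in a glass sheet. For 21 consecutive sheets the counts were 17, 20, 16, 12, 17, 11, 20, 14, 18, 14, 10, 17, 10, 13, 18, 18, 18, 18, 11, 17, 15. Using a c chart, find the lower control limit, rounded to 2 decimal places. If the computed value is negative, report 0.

c̄ = (17 + 20 + 16 + 12 + 17 + 11 + 20 + 14 + 18 + 14 + 10 + 17 + 10 + 13 + 18 + 18 + 18 + 18 + 11 + 17 + 15) / 21 = 324 / 21 = 15.4286
LCL = c̄ − 3√c̄ = 15.4286 − 3 × 3.9279 = 3.6448

3.64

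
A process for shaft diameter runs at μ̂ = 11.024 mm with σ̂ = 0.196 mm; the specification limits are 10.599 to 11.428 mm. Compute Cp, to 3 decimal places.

0.705

Cp = (USL − LSL) / (6σ̂) = (11.428 − 10.599) / (6 × 0.196) = 0.8290 / 1.1760 = 0.7049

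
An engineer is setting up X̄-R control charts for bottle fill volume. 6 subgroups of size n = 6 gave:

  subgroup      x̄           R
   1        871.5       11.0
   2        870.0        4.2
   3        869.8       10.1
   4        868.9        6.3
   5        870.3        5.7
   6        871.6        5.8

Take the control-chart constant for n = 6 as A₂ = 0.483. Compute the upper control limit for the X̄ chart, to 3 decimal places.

873.820

X̄̄ = (871.5 + 870.0 + 869.8 + 868.9 + 870.3 + 871.6) / 6 = 5222.1000 / 6 = 870.3500
R̄ = (11.0 + 4.2 + 10.1 + 6.3 + 5.7 + 5.8) / 6 = 43.1000 / 6 = 7.1833
UCL = X̄̄ + A₂·R̄ = 870.3500 + 0.483 × 7.1833 = 873.8196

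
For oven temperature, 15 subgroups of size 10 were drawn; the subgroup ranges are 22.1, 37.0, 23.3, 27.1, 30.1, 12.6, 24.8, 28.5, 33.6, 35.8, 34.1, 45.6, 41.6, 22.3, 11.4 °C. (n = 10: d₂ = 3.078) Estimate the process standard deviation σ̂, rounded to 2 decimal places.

R̄ = (22.1 + 37.0 + 23.3 + 27.1 + 30.1 + 12.6 + 24.8 + 28.5 + 33.6 + 35.8 + 34.1 + 45.6 + 41.6 + 22.3 + 11.4) / 15 = 28.6600
σ̂ = R̄ / d₂ = 28.6600 / 3.078 = 9.3112

9.31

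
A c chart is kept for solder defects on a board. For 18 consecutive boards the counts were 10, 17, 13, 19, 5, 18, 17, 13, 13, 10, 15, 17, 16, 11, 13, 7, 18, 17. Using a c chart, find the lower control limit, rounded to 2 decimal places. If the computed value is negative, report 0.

2.68

c̄ = (10 + 17 + 13 + 19 + 5 + 18 + 17 + 13 + 13 + 10 + 15 + 17 + 16 + 11 + 13 + 7 + 18 + 17) / 18 = 249 / 18 = 13.8333
LCL = c̄ − 3√c̄ = 13.8333 − 3 × 3.7193 = 2.6754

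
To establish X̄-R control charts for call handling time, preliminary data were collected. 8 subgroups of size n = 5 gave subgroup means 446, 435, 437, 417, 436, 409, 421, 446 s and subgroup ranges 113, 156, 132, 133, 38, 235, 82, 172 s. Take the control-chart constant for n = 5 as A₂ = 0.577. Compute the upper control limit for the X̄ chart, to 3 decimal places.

X̄̄ = (446 + 435 + 437 + 417 + 436 + 409 + 421 + 446) / 8 = 3447.0000 / 8 = 430.8750
R̄ = (113 + 156 + 132 + 133 + 38 + 235 + 82 + 172) / 8 = 1061.0000 / 8 = 132.6250
UCL = X̄̄ + A₂·R̄ = 430.8750 + 0.577 × 132.6250 = 507.3996

507.400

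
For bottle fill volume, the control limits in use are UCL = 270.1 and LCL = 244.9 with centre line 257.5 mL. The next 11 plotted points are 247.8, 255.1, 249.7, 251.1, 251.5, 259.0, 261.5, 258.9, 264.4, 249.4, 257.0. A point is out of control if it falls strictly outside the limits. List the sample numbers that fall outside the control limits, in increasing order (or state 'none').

All 11 points lie within [244.9, 270.1].

none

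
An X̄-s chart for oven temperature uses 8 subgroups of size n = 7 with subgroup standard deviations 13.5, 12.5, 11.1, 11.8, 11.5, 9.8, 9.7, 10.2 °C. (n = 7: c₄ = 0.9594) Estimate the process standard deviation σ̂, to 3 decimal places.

11.739

s̄ = (13.5 + 12.5 + 11.1 + 11.8 + 11.5 + 9.8 + 9.7 + 10.2) / 8 = 11.2625
σ̂ = s̄ / c₄ = 11.2625 / 0.9594 = 11.7391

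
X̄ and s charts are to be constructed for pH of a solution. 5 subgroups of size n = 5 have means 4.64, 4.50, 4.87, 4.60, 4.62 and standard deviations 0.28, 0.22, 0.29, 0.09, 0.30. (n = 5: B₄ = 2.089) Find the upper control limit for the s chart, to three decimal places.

0.493

s̄ = (0.28 + 0.22 + 0.29 + 0.09 + 0.30) / 5 = 0.2360
UCL_s = B₄·s̄ = 2.089 × 0.2360 = 0.4930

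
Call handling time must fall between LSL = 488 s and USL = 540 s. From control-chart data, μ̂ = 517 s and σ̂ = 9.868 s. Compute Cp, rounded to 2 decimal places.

Cp = (USL − LSL) / (6σ̂) = (540 − 488) / (6 × 9.868) = 52.0000 / 59.2080 = 0.8783

0.88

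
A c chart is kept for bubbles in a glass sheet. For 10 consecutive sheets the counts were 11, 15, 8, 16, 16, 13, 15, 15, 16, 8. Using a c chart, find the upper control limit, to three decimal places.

24.241

c̄ = (11 + 15 + 8 + 16 + 16 + 13 + 15 + 15 + 16 + 8) / 10 = 133 / 10 = 13.3000
UCL = c̄ + 3√c̄ = 13.3000 + 3 × √13.3000 = 13.3000 + 3 × 3.6469 = 24.2407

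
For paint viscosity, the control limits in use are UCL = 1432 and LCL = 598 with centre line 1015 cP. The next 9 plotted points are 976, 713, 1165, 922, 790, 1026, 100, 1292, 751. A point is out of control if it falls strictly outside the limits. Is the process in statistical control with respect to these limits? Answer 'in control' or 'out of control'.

Compare each point to [598, 1432]: sample 7 = 100 < LCL.

out of control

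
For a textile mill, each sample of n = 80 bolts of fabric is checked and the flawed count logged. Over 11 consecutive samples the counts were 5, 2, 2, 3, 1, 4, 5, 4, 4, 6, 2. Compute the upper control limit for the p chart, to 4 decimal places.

p̄ = Σdᵢ / (k·n) = 38 / (11 × 80) = 0.04318
UCL = p̄ + 3·√(p̄(1−p̄)/n) = 0.04318 + 3 × √(0.04318×0.95682/80) = 0.04318 + 3 × 0.02273 = 0.11136

0.1114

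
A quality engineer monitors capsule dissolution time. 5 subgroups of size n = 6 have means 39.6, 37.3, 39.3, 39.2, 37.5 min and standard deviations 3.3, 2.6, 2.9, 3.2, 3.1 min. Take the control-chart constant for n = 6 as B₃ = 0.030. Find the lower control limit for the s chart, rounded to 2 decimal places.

s̄ = (3.3 + 2.6 + 2.9 + 3.2 + 3.1) / 5 = 3.0200
LCL_s = B₃·s̄ = 0.030 × 3.0200 = 0.0906

0.09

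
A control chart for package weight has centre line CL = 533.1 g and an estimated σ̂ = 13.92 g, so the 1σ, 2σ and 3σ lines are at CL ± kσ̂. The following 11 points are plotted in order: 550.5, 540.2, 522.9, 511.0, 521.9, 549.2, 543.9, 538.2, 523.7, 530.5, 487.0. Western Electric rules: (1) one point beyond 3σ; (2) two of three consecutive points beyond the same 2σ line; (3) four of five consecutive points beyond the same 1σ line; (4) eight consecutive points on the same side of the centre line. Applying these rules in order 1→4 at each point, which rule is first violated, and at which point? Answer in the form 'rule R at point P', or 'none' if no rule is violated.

Zone of each point (C = within 1σ̂, B = 1σ̂–2σ̂, A = 2σ̂–3σ̂, * = beyond 3σ̂; sign = side of CL): 1:+B, 2:+C, 3:-C, 4:-B, 5:-C, 6:+B, 7:+C, 8:+C, 9:-C, 10:-C, 11:-*
Rule 1 (one point beyond the 3σ limits) is satisfied at point 11.

rule 1 at point 11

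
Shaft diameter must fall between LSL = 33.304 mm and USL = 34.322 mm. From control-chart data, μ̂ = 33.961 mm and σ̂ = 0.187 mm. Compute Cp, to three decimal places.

Cp = (USL − LSL) / (6σ̂) = (34.322 − 33.304) / (6 × 0.187) = 1.0180 / 1.1220 = 0.9073

0.907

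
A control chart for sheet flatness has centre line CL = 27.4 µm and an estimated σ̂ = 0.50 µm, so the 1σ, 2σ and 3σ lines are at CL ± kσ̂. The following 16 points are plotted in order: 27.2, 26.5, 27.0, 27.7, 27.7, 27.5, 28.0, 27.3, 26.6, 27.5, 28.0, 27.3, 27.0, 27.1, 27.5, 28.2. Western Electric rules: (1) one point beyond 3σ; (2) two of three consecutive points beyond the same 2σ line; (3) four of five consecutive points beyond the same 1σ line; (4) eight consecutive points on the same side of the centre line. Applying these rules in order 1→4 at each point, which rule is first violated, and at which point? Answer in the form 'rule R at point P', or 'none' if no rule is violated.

Zone of each point (C = within 1σ̂, B = 1σ̂–2σ̂, A = 2σ̂–3σ̂, * = beyond 3σ̂; sign = side of CL): 1:-C, 2:-B, 3:-C, 4:+C, 5:+C, 6:+C, 7:+B, 8:-C, 9:-B, 10:+C, 11:+B, 12:-C, 13:-C, 14:-C, 15:+C, 16:+B
No rule fires across all 16 points.

none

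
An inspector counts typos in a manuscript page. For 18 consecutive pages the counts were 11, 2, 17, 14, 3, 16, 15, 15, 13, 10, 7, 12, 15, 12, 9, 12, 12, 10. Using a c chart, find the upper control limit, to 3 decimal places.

c̄ = (11 + 2 + 17 + 14 + 3 + 16 + 15 + 15 + 13 + 10 + 7 + 12 + 15 + 12 + 9 + 12 + 12 + 10) / 18 = 205 / 18 = 11.3889
UCL = c̄ + 3√c̄ = 11.3889 + 3 × √11.3889 = 11.3889 + 3 × 3.3747 = 21.5131

21.513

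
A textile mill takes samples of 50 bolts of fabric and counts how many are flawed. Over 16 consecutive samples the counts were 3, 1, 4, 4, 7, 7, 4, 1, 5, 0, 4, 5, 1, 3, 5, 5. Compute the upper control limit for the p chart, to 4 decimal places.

0.1846

p̄ = Σdᵢ / (k·n) = 59 / (16 × 50) = 0.07375
UCL = p̄ + 3·√(p̄(1−p̄)/n) = 0.07375 + 3 × √(0.07375×0.92625/50) = 0.07375 + 3 × 0.03696 = 0.18464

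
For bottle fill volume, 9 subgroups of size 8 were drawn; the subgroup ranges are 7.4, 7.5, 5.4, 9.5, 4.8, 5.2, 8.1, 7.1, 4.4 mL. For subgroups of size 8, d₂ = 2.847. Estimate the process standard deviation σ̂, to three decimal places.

2.318

R̄ = (7.4 + 7.5 + 5.4 + 9.5 + 4.8 + 5.2 + 8.1 + 7.1 + 4.4) / 9 = 6.6000
σ̂ = R̄ / d₂ = 6.6000 / 2.847 = 2.3182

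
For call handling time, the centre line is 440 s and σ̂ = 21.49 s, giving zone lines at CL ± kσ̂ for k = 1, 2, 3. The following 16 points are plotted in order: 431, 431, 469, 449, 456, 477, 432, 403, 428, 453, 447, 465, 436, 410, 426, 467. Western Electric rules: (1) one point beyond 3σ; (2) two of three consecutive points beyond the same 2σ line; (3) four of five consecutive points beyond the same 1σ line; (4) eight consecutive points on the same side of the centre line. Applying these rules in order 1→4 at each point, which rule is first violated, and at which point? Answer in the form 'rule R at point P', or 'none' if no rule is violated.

Zone of each point (C = within 1σ̂, B = 1σ̂–2σ̂, A = 2σ̂–3σ̂, * = beyond 3σ̂; sign = side of CL): 1:-C, 2:-C, 3:+B, 4:+C, 5:+C, 6:+B, 7:-C, 8:-B, 9:-C, 10:+C, 11:+C, 12:+B, 13:-C, 14:-B, 15:-C, 16:+B
No rule fires across all 16 points.

none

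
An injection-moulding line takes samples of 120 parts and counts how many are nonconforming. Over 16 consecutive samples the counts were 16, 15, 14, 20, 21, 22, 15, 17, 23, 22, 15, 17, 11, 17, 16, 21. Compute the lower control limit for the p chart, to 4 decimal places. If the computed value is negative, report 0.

0.0499

p̄ = Σdᵢ / (k·n) = 282 / (16 × 120) = 0.14688
LCL = p̄ − 3·√(p̄(1−p̄)/n) = 0.14688 − 3 × 0.03231 = 0.04993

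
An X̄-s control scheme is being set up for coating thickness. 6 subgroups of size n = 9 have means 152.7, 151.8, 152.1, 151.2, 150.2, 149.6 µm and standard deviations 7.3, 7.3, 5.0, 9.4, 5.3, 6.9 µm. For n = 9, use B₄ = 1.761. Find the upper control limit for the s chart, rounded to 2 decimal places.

12.09

s̄ = (7.3 + 7.3 + 5.0 + 9.4 + 5.3 + 6.9) / 6 = 6.8667
UCL_s = B₄·s̄ = 1.761 × 6.8667 = 12.0922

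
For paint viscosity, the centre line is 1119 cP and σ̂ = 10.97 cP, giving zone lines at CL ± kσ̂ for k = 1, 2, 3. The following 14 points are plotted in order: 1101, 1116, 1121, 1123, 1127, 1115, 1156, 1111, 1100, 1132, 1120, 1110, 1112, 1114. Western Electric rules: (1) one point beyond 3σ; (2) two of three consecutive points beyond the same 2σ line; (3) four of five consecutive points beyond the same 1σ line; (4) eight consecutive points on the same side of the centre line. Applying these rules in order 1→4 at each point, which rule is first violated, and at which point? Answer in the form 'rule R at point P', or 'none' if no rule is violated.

rule 1 at point 7

Zone of each point (C = within 1σ̂, B = 1σ̂–2σ̂, A = 2σ̂–3σ̂, * = beyond 3σ̂; sign = side of CL): 1:-B, 2:-C, 3:+C, 4:+C, 5:+C, 6:-C, 7:+*, 8:-C, 9:-B, 10:+B, 11:+C, 12:-C, 13:-C, 14:-C
Rule 1 (one point beyond the 3σ limits) is satisfied at point 7.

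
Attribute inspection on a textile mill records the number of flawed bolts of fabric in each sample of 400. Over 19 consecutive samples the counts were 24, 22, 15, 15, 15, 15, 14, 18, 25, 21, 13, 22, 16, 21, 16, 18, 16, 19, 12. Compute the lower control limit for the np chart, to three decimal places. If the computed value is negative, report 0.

5.386

p̄ = Σdᵢ / (k·n) = 337 / (19 × 400) = 0.04434
LCL = np̄ − 3·√(np̄(1−p̄)) = 17.7368 − 3 × 4.1171 = 5.3856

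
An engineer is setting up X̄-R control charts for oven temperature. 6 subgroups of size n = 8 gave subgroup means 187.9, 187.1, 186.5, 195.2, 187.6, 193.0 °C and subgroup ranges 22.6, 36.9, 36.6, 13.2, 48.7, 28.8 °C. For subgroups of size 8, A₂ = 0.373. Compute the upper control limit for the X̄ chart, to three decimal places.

201.163

X̄̄ = (187.9 + 187.1 + 186.5 + 195.2 + 187.6 + 193.0) / 6 = 1137.3000 / 6 = 189.5500
R̄ = (22.6 + 36.9 + 36.6 + 13.2 + 48.7 + 28.8) / 6 = 186.8000 / 6 = 31.1333
UCL = X̄̄ + A₂·R̄ = 189.5500 + 0.373 × 31.1333 = 201.1627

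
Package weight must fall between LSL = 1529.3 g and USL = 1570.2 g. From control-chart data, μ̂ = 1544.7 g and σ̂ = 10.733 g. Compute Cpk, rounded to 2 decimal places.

0.48

Cpu = (USL − μ̂) / (3σ̂) = (1570.2 − 1544.7) / (3 × 10.733) = 0.7920; Cpl = (μ̂ − LSL) / (3σ̂) = (1544.7 − 1529.3) / (3 × 10.733) = 0.4783; Cpk = min(Cpu, Cpl) = 0.4783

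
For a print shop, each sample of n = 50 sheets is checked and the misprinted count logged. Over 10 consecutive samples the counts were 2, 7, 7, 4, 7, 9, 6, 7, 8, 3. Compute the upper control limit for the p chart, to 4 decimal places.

0.2579

p̄ = Σdᵢ / (k·n) = 60 / (10 × 50) = 0.12000
UCL = p̄ + 3·√(p̄(1−p̄)/n) = 0.12000 + 3 × √(0.12000×0.88000/50) = 0.12000 + 3 × 0.04596 = 0.25787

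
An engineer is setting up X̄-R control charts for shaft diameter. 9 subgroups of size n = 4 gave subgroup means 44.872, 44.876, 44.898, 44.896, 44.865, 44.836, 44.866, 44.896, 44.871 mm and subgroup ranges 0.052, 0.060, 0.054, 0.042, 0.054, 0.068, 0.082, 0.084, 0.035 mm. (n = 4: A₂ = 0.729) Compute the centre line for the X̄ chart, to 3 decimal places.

X̄̄ = (44.872 + 44.876 + 44.898 + 44.896 + 44.865 + 44.836 + 44.866 + 44.896 + 44.871) / 9 = 403.8760 / 9 = 44.8751
CL = X̄̄ = 44.8751

44.875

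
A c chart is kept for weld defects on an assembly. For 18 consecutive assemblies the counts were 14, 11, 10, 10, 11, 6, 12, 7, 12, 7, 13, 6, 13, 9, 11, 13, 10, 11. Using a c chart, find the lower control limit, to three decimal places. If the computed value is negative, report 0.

c̄ = (14 + 11 + 10 + 10 + 11 + 6 + 12 + 7 + 12 + 7 + 13 + 6 + 13 + 9 + 11 + 13 + 10 + 11) / 18 = 186 / 18 = 10.3333
LCL = c̄ − 3√c̄ = 10.3333 − 3 × 3.2146 = 0.6897

0.690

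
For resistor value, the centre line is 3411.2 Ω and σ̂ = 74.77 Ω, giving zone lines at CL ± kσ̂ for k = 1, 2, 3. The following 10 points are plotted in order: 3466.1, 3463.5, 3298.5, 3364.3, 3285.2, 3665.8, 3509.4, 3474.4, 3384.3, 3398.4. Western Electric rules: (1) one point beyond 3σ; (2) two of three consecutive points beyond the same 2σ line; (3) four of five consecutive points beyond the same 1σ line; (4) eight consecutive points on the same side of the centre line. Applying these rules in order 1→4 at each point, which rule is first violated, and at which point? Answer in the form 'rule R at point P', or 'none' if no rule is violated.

rule 1 at point 6

Zone of each point (C = within 1σ̂, B = 1σ̂–2σ̂, A = 2σ̂–3σ̂, * = beyond 3σ̂; sign = side of CL): 1:+C, 2:+C, 3:-B, 4:-C, 5:-B, 6:+*, 7:+B, 8:+C, 9:-C, 10:-C
Rule 1 (one point beyond the 3σ limits) is satisfied at point 6.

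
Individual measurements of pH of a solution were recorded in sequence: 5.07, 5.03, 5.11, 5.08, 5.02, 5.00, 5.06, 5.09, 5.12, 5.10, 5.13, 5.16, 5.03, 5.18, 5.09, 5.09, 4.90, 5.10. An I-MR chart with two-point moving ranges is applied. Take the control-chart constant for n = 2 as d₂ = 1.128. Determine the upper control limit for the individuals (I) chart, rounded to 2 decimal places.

5.26

X̄ = (5.07 + 5.03 + 5.11 + 5.08 + 5.02 + 5.00 + 5.06 + 5.09 + 5.12 + 5.10 + 5.13 + 5.16 + 5.03 + 5.18 + 5.09 + 5.09 + 4.90 + 5.10) / 18 = 5.0756
Moving ranges: 0.04, 0.08, 0.03, 0.06, 0.02, 0.06, 0.03, 0.03, 0.02, 0.03, 0.03, 0.13, 0.15, 0.09, 0.00, 0.19, 0.20; M̄R̄ = 1.1900 / 17 = 0.0700
UCL = X̄ + 3·M̄R̄/d₂ = 5.0756 + 3 × 0.0700 / 1.128 = 5.2617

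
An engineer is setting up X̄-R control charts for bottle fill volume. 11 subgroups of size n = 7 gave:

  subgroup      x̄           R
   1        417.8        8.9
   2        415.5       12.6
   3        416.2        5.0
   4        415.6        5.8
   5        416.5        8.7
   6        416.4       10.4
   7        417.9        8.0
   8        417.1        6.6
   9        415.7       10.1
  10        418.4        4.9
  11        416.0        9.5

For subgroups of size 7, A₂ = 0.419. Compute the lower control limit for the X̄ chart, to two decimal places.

X̄̄ = (417.8 + 415.5 + 416.2 + 415.6 + 416.5 + 416.4 + 417.9 + 417.1 + 415.7 + 418.4 + 416.0) / 11 = 4583.1000 / 11 = 416.6455
R̄ = (8.9 + 12.6 + 5.0 + 5.8 + 8.7 + 10.4 + 8.0 + 6.6 + 10.1 + 4.9 + 9.5) / 11 = 90.5000 / 11 = 8.2273
LCL = X̄̄ − A₂·R̄ = 416.6455 − 0.419 × 8.2273 = 413.1982

413.20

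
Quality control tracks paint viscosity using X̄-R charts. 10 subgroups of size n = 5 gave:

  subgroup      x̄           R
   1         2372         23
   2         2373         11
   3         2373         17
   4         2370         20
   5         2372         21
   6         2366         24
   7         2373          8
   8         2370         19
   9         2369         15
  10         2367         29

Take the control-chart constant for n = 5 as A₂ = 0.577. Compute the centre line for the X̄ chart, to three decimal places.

2370.500

X̄̄ = (2372 + 2373 + 2373 + 2370 + 2372 + 2366 + 2373 + 2370 + 2369 + 2367) / 10 = 23705.0000 / 10 = 2370.5000
CL = X̄̄ = 2370.5000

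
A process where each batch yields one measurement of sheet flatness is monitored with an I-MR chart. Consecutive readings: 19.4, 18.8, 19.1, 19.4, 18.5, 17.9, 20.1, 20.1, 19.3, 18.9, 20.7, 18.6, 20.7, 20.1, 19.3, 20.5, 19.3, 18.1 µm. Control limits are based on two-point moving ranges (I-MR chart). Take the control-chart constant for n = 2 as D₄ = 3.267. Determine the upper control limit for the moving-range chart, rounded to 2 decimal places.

3.29

Moving ranges: 0.6, 0.3, 0.3, 0.9, 0.6, 2.2, 0.0, 0.8, 0.4, 1.8, 2.1, 2.1, 0.6, 0.8, 1.2, 1.2, 1.2; M̄R̄ = 17.1000 / 17 = 1.0059
UCL_MR = D₄·M̄R̄ = 3.267 × 1.0059 = 3.2862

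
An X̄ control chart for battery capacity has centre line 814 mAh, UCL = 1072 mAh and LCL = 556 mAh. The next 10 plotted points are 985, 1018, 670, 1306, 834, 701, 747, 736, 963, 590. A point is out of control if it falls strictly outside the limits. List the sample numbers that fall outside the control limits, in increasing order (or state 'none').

4

Compare each point to [556, 1072]: sample 4 = 1306 > UCL.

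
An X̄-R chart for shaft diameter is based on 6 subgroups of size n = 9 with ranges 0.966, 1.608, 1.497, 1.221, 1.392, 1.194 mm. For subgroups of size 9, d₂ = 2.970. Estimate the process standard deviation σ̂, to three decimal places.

0.442

R̄ = (0.966 + 1.608 + 1.497 + 1.221 + 1.392 + 1.194) / 6 = 1.3130
σ̂ = R̄ / d₂ = 1.3130 / 2.970 = 0.4421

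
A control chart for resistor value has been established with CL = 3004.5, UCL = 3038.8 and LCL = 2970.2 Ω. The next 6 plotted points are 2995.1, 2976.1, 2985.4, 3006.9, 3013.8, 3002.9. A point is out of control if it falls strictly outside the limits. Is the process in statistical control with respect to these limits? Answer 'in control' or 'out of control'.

All 6 points lie within [2970.2, 3038.8].

in control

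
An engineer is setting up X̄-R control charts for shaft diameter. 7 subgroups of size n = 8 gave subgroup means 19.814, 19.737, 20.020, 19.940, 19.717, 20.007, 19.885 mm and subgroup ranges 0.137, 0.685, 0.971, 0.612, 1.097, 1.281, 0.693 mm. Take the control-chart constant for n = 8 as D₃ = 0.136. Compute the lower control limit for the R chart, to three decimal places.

R̄ = (0.137 + 0.685 + 0.971 + 0.612 + 1.097 + 1.281 + 0.693) / 7 = 5.4760 / 7 = 0.7823
LCL_R = D₃·R̄ = 0.136 × 0.7823 = 0.1064

0.106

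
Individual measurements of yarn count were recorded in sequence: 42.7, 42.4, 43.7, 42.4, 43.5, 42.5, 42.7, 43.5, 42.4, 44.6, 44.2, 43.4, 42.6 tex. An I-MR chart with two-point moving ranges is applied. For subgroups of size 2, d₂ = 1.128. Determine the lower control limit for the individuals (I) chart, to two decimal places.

40.62

X̄ = (42.7 + 42.4 + 43.7 + 42.4 + 43.5 + 42.5 + 42.7 + 43.5 + 42.4 + 44.6 + 44.2 + 43.4 + 42.6) / 13 = 43.1231
Moving ranges: 0.3, 1.3, 1.3, 1.1, 1.0, 0.2, 0.8, 1.1, 2.2, 0.4, 0.8, 0.8; M̄R̄ = 11.3000 / 12 = 0.9417
LCL = X̄ − 3·M̄R̄/d₂ = 43.1231 − 3 × 0.9417 / 1.128 = 40.6186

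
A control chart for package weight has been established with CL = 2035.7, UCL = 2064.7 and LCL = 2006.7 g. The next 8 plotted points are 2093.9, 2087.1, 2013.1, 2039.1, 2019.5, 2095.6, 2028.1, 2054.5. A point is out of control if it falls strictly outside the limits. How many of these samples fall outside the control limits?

Compare each point to [2006.7, 2064.7]: sample 1 = 2093.9 > UCL; sample 2 = 2087.1 > UCL; sample 6 = 2095.6 > UCL.

3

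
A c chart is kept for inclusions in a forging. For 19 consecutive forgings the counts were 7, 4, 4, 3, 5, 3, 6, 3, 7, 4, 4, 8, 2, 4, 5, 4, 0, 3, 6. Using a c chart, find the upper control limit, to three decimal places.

c̄ = (7 + 4 + 4 + 3 + 5 + 3 + 6 + 3 + 7 + 4 + 4 + 8 + 2 + 4 + 5 + 4 + 0 + 3 + 6) / 19 = 82 / 19 = 4.3158
UCL = c̄ + 3√c̄ = 4.3158 + 3 × √4.3158 = 4.3158 + 3 × 2.0774 = 10.5481

10.548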